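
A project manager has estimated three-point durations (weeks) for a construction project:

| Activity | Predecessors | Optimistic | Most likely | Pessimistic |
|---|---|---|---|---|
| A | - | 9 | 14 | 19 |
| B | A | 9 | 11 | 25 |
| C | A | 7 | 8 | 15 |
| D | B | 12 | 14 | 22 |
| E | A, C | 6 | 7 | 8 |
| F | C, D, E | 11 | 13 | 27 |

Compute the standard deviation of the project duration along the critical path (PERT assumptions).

4.45 weeks

te_A = (9 + 4·14 + 19)/6 = 84/6 = 14; σ²_A = ((19−9)/6)² = 2.778
te_B = (9 + 4·11 + 25)/6 = 78/6 = 13; σ²_B = ((25−9)/6)² = 7.111
te_C = (7 + 4·8 + 15)/6 = 54/6 = 9; σ²_C = ((15−7)/6)² = 1.778
te_D = (12 + 4·14 + 22)/6 = 90/6 = 15; σ²_D = ((22−12)/6)² = 2.778
te_E = (6 + 4·7 + 8)/6 = 42/6 = 7; σ²_E = ((8−6)/6)² = 0.111
te_F = (11 + 4·13 + 27)/6 = 90/6 = 15; σ²_F = ((27−11)/6)² = 7.111

Forward pass:
ES_A = 0; EF_A = 14
ES_B = 14; EF_B = 14+13 = 27
ES_C = 14; EF_C = 14+9 = 23
ES_D = 27; EF_D = 27+15 = 42
ES_E = max(EF_A=14, EF_C=23) = 23; EF_E = 23+7 = 30
ES_F = max(EF_C=23, EF_D=42, EF_E=30) = 42; EF_F = 42+15 = 57
Expected project duration μ = 57 weeks. Critical path: A → B → D → F.

Variance along critical path = 2.778 + 7.111 + 2.778 + 7.111 = 19.778
σ = √19.778 = 4.447 weeks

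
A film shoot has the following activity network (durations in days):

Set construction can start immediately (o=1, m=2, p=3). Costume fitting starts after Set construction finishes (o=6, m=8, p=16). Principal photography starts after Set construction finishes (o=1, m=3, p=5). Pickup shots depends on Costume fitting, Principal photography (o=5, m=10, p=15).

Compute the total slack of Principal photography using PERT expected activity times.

te_Set construction = (1 + 4·2 + 3)/6 = 12/6 = 2
te_Costume fitting = (6 + 4·8 + 16)/6 = 54/6 = 9
te_Principal photography = (1 + 4·3 + 5)/6 = 18/6 = 3
te_Pickup shots = (5 + 4·10 + 15)/6 = 60/6 = 10

Forward pass:
ES_Set construction = 0; EF_Set construction = 2
ES_Costume fitting = 2; EF_Costume fitting = 2+9 = 11
ES_Principal photography = 2; EF_Principal photography = 2+3 = 5
ES_Pickup shots = max(EF_Costume fitting=11, EF_Principal photography=5) = 11; EF_Pickup shots = 11+10 = 21
Expected project duration μ = 21 days. Critical path: Set construction → Costume fitting → Pickup shots.

Backward pass:
LF_Pickup shots = 21; LS_Pickup shots = 21−10 = 11
LF_Principal photography = LS_Pickup shots = 11; LS_Principal photography = 11−3 = 8
LF_Costume fitting = LS_Pickup shots = 11; LS_Costume fitting = 11−9 = 2
LF_Set construction = min(LS_Costume fitting=2, LS_Principal photography=8) = 2; LS_Set construction = 2−2 = 0
Slack_Principal photography = LS_Principal photography − ES_Principal photography = 8 − 2 = 6

6 days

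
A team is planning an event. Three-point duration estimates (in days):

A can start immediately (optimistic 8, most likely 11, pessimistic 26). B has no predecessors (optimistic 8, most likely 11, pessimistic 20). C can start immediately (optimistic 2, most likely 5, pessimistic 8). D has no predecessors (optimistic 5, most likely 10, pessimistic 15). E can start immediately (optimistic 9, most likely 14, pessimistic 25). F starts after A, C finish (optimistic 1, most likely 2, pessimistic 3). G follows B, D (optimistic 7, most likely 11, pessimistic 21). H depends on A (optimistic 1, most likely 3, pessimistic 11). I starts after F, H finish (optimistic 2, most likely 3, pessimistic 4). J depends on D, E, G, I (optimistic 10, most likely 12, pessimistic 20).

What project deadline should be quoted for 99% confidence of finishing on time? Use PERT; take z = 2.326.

45.1 days

te_A = (8 + 4·11 + 26)/6 = 78/6 = 13; σ²_A = ((26−8)/6)² = 9.000
te_B = (8 + 4·11 + 20)/6 = 72/6 = 12; σ²_B = ((20−8)/6)² = 4.000
te_C = (2 + 4·5 + 8)/6 = 30/6 = 5; σ²_C = ((8−2)/6)² = 1.000
te_D = (5 + 4·10 + 15)/6 = 60/6 = 10; σ²_D = ((15−5)/6)² = 2.778
te_E = (9 + 4·14 + 25)/6 = 90/6 = 15; σ²_E = ((25−9)/6)² = 7.111
te_F = (1 + 4·2 + 3)/6 = 12/6 = 2; σ²_F = ((3−1)/6)² = 0.111
te_G = (7 + 4·11 + 21)/6 = 72/6 = 12; σ²_G = ((21−7)/6)² = 5.444
te_H = (1 + 4·3 + 11)/6 = 24/6 = 4; σ²_H = ((11−1)/6)² = 2.778
te_I = (2 + 4·3 + 4)/6 = 18/6 = 3; σ²_I = ((4−2)/6)² = 0.111
te_J = (10 + 4·12 + 20)/6 = 78/6 = 13; σ²_J = ((20−10)/6)² = 2.778

Forward pass:
ES_A = 0; EF_A = 13
ES_B = 0; EF_B = 12
ES_C = 0; EF_C = 5
ES_D = 0; EF_D = 10
ES_E = 0; EF_E = 15
ES_F = max(EF_A=13, EF_C=5) = 13; EF_F = 13+2 = 15
ES_G = max(EF_B=12, EF_D=10) = 12; EF_G = 12+12 = 24
ES_H = 13; EF_H = 13+4 = 17
ES_I = max(EF_F=15, EF_H=17) = 17; EF_I = 17+3 = 20
ES_J = max(EF_D=10, EF_E=15, EF_G=24, EF_I=20) = 24; EF_J = 24+13 = 37
Expected project duration μ = 37 days. Critical path: B → G → J.

Variance along critical path = 4.000 + 5.444 + 2.778 = 12.222; σ = 3.496 days.
D = μ + z·σ = 37 + 2.326·3.496 = 45.1 days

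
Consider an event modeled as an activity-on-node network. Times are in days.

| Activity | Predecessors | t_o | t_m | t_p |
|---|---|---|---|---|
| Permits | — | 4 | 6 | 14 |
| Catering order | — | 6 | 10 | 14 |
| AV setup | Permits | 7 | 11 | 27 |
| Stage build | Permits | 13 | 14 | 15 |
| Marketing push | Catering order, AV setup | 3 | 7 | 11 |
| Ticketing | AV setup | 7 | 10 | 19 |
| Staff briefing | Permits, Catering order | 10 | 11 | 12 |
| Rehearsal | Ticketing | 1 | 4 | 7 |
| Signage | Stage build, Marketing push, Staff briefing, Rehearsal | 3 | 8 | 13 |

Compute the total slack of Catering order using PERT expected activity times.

te_Permits = (4 + 4·6 + 14)/6 = 42/6 = 7
te_Catering order = (6 + 4·10 + 14)/6 = 60/6 = 10
te_AV setup = (7 + 4·11 + 27)/6 = 78/6 = 13
te_Stage build = (13 + 4·14 + 15)/6 = 84/6 = 14
te_Marketing push = (3 + 4·7 + 11)/6 = 42/6 = 7
te_Ticketing = (7 + 4·10 + 19)/6 = 66/6 = 11
te_Staff briefing = (10 + 4·11 + 12)/6 = 66/6 = 11
te_Rehearsal = (1 + 4·4 + 7)/6 = 24/6 = 4
te_Signage = (3 + 4·8 + 13)/6 = 48/6 = 8

Forward pass:
ES_Permits = 0; EF_Permits = 7
ES_Catering order = 0; EF_Catering order = 10
ES_AV setup = 7; EF_AV setup = 7+13 = 20
ES_Stage build = 7; EF_Stage build = 7+14 = 21
ES_Marketing push = max(EF_Catering order=10, EF_AV setup=20) = 20; EF_Marketing push = 20+7 = 27
ES_Ticketing = 20; EF_Ticketing = 20+11 = 31
ES_Staff briefing = max(EF_Permits=7, EF_Catering order=10) = 10; EF_Staff briefing = 10+11 = 21
ES_Rehearsal = 31; EF_Rehearsal = 31+4 = 35
ES_Signage = max(EF_Stage build=21, EF_Marketing push=27, EF_Staff briefing=21, EF_Rehearsal=35) = 35; EF_Signage = 35+8 = 43
Expected project duration μ = 43 days. Critical path: Permits → AV setup → Ticketing → Rehearsal → Signage.

Backward pass:
LF_Signage = 43; LS_Signage = 43−8 = 35
LF_Rehearsal = LS_Signage = 35; LS_Rehearsal = 35−4 = 31
LF_Staff briefing = LS_Signage = 35; LS_Staff briefing = 35−11 = 24
LF_Ticketing = LS_Rehearsal = 31; LS_Ticketing = 31−11 = 20
LF_Marketing push = LS_Signage = 35; LS_Marketing push = 35−7 = 28
LF_Stage build = LS_Signage = 35; LS_Stage build = 35−14 = 21
LF_AV setup = min(LS_Marketing push=28, LS_Ticketing=20) = 20; LS_AV setup = 20−13 = 7
LF_Catering order = min(LS_Marketing push=28, LS_Staff briefing=24) = 24; LS_Catering order = 24−10 = 14
LF_Permits = min(LS_AV setup=7, LS_Stage build=21, LS_Staff briefing=24) = 7; LS_Permits = 7−7 = 0
Slack_Catering order = LS_Catering order − ES_Catering order = 14 − 0 = 14

14 days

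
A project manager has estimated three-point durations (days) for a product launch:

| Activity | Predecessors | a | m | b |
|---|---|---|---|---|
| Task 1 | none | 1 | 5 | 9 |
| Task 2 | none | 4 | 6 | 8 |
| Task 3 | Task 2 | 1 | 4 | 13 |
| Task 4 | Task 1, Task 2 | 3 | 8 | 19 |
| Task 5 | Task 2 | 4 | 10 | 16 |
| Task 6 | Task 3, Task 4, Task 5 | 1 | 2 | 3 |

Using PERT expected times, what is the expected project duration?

te_Task 1 = (1 + 4·5 + 9)/6 = 30/6 = 5
te_Task 2 = (4 + 4·6 + 8)/6 = 36/6 = 6
te_Task 3 = (1 + 4·4 + 13)/6 = 30/6 = 5
te_Task 4 = (3 + 4·8 + 19)/6 = 54/6 = 9
te_Task 5 = (4 + 4·10 + 16)/6 = 60/6 = 10
te_Task 6 = (1 + 4·2 + 3)/6 = 12/6 = 2

Forward pass:
ES_Task 1 = 0; EF_Task 1 = 5
ES_Task 2 = 0; EF_Task 2 = 6
ES_Task 3 = 6; EF_Task 3 = 6+5 = 11
ES_Task 4 = max(EF_Task 1=5, EF_Task 2=6) = 6; EF_Task 4 = 6+9 = 15
ES_Task 5 = 6; EF_Task 5 = 6+10 = 16
ES_Task 6 = max(EF_Task 3=11, EF_Task 4=15, EF_Task 5=16) = 16; EF_Task 6 = 16+2 = 18
Expected project duration μ = 18 days. Critical path: Task 2 → Task 5 → Task 6.

18 days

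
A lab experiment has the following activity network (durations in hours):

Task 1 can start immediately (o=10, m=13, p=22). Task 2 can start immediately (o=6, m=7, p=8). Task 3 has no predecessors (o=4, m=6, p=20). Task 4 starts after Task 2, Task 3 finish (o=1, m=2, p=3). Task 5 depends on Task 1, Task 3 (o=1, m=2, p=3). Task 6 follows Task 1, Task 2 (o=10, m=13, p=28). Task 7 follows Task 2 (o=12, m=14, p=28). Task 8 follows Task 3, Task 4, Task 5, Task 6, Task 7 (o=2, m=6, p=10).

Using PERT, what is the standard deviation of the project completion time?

3.84 hours

te_Task 1 = (10 + 4·13 + 22)/6 = 84/6 = 14; σ²_Task 1 = ((22−10)/6)² = 4.000
te_Task 2 = (6 + 4·7 + 8)/6 = 42/6 = 7; σ²_Task 2 = ((8−6)/6)² = 0.111
te_Task 3 = (4 + 4·6 + 20)/6 = 48/6 = 8; σ²_Task 3 = ((20−4)/6)² = 7.111
te_Task 4 = (1 + 4·2 + 3)/6 = 12/6 = 2; σ²_Task 4 = ((3−1)/6)² = 0.111
te_Task 5 = (1 + 4·2 + 3)/6 = 12/6 = 2; σ²_Task 5 = ((3−1)/6)² = 0.111
te_Task 6 = (10 + 4·13 + 28)/6 = 90/6 = 15; σ²_Task 6 = ((28−10)/6)² = 9.000
te_Task 7 = (12 + 4·14 + 28)/6 = 96/6 = 16; σ²_Task 7 = ((28−12)/6)² = 7.111
te_Task 8 = (2 + 4·6 + 10)/6 = 36/6 = 6; σ²_Task 8 = ((10−2)/6)² = 1.778

Forward pass:
ES_Task 1 = 0; EF_Task 1 = 14
ES_Task 2 = 0; EF_Task 2 = 7
ES_Task 3 = 0; EF_Task 3 = 8
ES_Task 4 = max(EF_Task 2=7, EF_Task 3=8) = 8; EF_Task 4 = 8+2 = 10
ES_Task 5 = max(EF_Task 1=14, EF_Task 3=8) = 14; EF_Task 5 = 14+2 = 16
ES_Task 6 = max(EF_Task 1=14, EF_Task 2=7) = 14; EF_Task 6 = 14+15 = 29
ES_Task 7 = 7; EF_Task 7 = 7+16 = 23
ES_Task 8 = max(EF_Task 3=8, EF_Task 4=10, EF_Task 5=16, EF_Task 6=29, EF_Task 7=23) = 29; EF_Task 8 = 29+6 = 35
Expected project duration μ = 35 hours. Critical path: Task 1 → Task 6 → Task 8.

Variance along critical path = 4.000 + 9.000 + 1.778 = 14.778
σ = √14.778 = 3.844 hours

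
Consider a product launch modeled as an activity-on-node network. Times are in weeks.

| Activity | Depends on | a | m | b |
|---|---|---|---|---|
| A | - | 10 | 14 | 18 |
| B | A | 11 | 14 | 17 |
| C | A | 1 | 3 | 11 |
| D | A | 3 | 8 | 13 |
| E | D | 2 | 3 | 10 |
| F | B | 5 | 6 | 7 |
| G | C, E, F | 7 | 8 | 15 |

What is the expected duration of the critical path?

43 weeks

te_A = (10 + 4·14 + 18)/6 = 84/6 = 14
te_B = (11 + 4·14 + 17)/6 = 84/6 = 14
te_C = (1 + 4·3 + 11)/6 = 24/6 = 4
te_D = (3 + 4·8 + 13)/6 = 48/6 = 8
te_E = (2 + 4·3 + 10)/6 = 24/6 = 4
te_F = (5 + 4·6 + 7)/6 = 36/6 = 6
te_G = (7 + 4·8 + 15)/6 = 54/6 = 9

Forward pass:
ES_A = 0; EF_A = 14
ES_B = 14; EF_B = 14+14 = 28
ES_C = 14; EF_C = 14+4 = 18
ES_D = 14; EF_D = 14+8 = 22
ES_E = 22; EF_E = 22+4 = 26
ES_F = 28; EF_F = 28+6 = 34
ES_G = max(EF_C=18, EF_E=26, EF_F=34) = 34; EF_G = 34+9 = 43
Expected project duration μ = 43 weeks. Critical path: A → B → F → G.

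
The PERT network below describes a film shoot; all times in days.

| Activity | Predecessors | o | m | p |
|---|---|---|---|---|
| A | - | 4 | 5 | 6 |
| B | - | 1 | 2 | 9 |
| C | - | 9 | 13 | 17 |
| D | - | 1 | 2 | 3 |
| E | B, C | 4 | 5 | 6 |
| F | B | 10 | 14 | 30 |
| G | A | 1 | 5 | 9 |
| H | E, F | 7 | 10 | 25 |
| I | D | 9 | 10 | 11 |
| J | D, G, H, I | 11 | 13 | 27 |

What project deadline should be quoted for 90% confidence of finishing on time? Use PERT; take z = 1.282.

52.9 days

te_A = (4 + 4·5 + 6)/6 = 30/6 = 5; σ²_A = ((6−4)/6)² = 0.111
te_B = (1 + 4·2 + 9)/6 = 18/6 = 3; σ²_B = ((9−1)/6)² = 1.778
te_C = (9 + 4·13 + 17)/6 = 78/6 = 13; σ²_C = ((17−9)/6)² = 1.778
te_D = (1 + 4·2 + 3)/6 = 12/6 = 2; σ²_D = ((3−1)/6)² = 0.111
te_E = (4 + 4·5 + 6)/6 = 30/6 = 5; σ²_E = ((6−4)/6)² = 0.111
te_F = (10 + 4·14 + 30)/6 = 96/6 = 16; σ²_F = ((30−10)/6)² = 11.111
te_G = (1 + 4·5 + 9)/6 = 30/6 = 5; σ²_G = ((9−1)/6)² = 1.778
te_H = (7 + 4·10 + 25)/6 = 72/6 = 12; σ²_H = ((25−7)/6)² = 9.000
te_I = (9 + 4·10 + 11)/6 = 60/6 = 10; σ²_I = ((11−9)/6)² = 0.111
te_J = (11 + 4·13 + 27)/6 = 90/6 = 15; σ²_J = ((27−11)/6)² = 7.111

Forward pass:
ES_A = 0; EF_A = 5
ES_B = 0; EF_B = 3
ES_C = 0; EF_C = 13
ES_D = 0; EF_D = 2
ES_E = max(EF_B=3, EF_C=13) = 13; EF_E = 13+5 = 18
ES_F = 3; EF_F = 3+16 = 19
ES_G = 5; EF_G = 5+5 = 10
ES_H = max(EF_E=18, EF_F=19) = 19; EF_H = 19+12 = 31
ES_I = 2; EF_I = 2+10 = 12
ES_J = max(EF_D=2, EF_G=10, EF_H=31, EF_I=12) = 31; EF_J = 31+15 = 46
Expected project duration μ = 46 days. Critical path: B → F → H → J.

Variance along critical path = 1.778 + 11.111 + 9.000 + 7.111 = 29.000; σ = 5.385 days.
D = μ + z·σ = 46 + 1.282·5.385 = 52.9 days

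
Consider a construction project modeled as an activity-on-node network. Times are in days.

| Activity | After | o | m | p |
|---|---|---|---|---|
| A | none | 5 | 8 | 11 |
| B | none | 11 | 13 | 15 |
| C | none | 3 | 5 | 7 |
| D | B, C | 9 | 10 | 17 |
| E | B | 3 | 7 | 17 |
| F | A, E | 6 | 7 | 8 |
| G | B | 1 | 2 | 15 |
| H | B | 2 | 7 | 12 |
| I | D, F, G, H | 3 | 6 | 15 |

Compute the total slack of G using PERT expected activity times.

11 days

te_A = (5 + 4·8 + 11)/6 = 48/6 = 8
te_B = (11 + 4·13 + 15)/6 = 78/6 = 13
te_C = (3 + 4·5 + 7)/6 = 30/6 = 5
te_D = (9 + 4·10 + 17)/6 = 66/6 = 11
te_E = (3 + 4·7 + 17)/6 = 48/6 = 8
te_F = (6 + 4·7 + 8)/6 = 42/6 = 7
te_G = (1 + 4·2 + 15)/6 = 24/6 = 4
te_H = (2 + 4·7 + 12)/6 = 42/6 = 7
te_I = (3 + 4·6 + 15)/6 = 42/6 = 7

Forward pass:
ES_A = 0; EF_A = 8
ES_B = 0; EF_B = 13
ES_C = 0; EF_C = 5
ES_D = max(EF_B=13, EF_C=5) = 13; EF_D = 13+11 = 24
ES_E = 13; EF_E = 13+8 = 21
ES_F = max(EF_A=8, EF_E=21) = 21; EF_F = 21+7 = 28
ES_G = 13; EF_G = 13+4 = 17
ES_H = 13; EF_H = 13+7 = 20
ES_I = max(EF_D=24, EF_F=28, EF_G=17, EF_H=20) = 28; EF_I = 28+7 = 35
Expected project duration μ = 35 days. Critical path: B → E → F → I.

Backward pass:
LF_I = 35; LS_I = 35−7 = 28
LF_H = LS_I = 28; LS_H = 28−7 = 21
LF_G = LS_I = 28; LS_G = 28−4 = 24
LF_F = LS_I = 28; LS_F = 28−7 = 21
LF_E = LS_F = 21; LS_E = 21−8 = 13
LF_D = LS_I = 28; LS_D = 28−11 = 17
LF_C = LS_D = 17; LS_C = 17−5 = 12
LF_B = min(LS_D=17, LS_E=13, LS_G=24, LS_H=21) = 13; LS_B = 13−13 = 0
LF_A = LS_F = 21; LS_A = 21−8 = 13
Slack_G = LS_G − ES_G = 24 − 13 = 11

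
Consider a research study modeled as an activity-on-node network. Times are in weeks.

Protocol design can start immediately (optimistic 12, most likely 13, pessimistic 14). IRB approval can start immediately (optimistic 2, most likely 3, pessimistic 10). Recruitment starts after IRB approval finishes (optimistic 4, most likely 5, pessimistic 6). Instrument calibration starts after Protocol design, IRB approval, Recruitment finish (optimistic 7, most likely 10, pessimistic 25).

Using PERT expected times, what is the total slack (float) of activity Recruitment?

4 weeks

te_Protocol design = (12 + 4·13 + 14)/6 = 78/6 = 13
te_IRB approval = (2 + 4·3 + 10)/6 = 24/6 = 4
te_Recruitment = (4 + 4·5 + 6)/6 = 30/6 = 5
te_Instrument calibration = (7 + 4·10 + 25)/6 = 72/6 = 12

Forward pass:
ES_Protocol design = 0; EF_Protocol design = 13
ES_IRB approval = 0; EF_IRB approval = 4
ES_Recruitment = 4; EF_Recruitment = 4+5 = 9
ES_Instrument calibration = max(EF_Protocol design=13, EF_IRB approval=4, EF_Recruitment=9) = 13; EF_Instrument calibration = 13+12 = 25
Expected project duration μ = 25 weeks. Critical path: Protocol design → Instrument calibration.

Backward pass:
LF_Instrument calibration = 25; LS_Instrument calibration = 25−12 = 13
LF_Recruitment = LS_Instrument calibration = 13; LS_Recruitment = 13−5 = 8
LF_IRB approval = min(LS_Recruitment=8, LS_Instrument calibration=13) = 8; LS_IRB approval = 8−4 = 4
LF_Protocol design = LS_Instrument calibration = 13; LS_Protocol design = 13−13 = 0
Slack_Recruitment = LS_Recruitment − ES_Recruitment = 8 − 4 = 4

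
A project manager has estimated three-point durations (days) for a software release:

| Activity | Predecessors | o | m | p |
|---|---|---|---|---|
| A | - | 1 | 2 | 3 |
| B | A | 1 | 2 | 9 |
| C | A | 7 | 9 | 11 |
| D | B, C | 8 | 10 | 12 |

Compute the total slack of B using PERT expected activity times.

te_A = (1 + 4·2 + 3)/6 = 12/6 = 2
te_B = (1 + 4·2 + 9)/6 = 18/6 = 3
te_C = (7 + 4·9 + 11)/6 = 54/6 = 9
te_D = (8 + 4·10 + 12)/6 = 60/6 = 10

Forward pass:
ES_A = 0; EF_A = 2
ES_B = 2; EF_B = 2+3 = 5
ES_C = 2; EF_C = 2+9 = 11
ES_D = max(EF_B=5, EF_C=11) = 11; EF_D = 11+10 = 21
Expected project duration μ = 21 days. Critical path: A → C → D.

Backward pass:
LF_D = 21; LS_D = 21−10 = 11
LF_C = LS_D = 11; LS_C = 11−9 = 2
LF_B = LS_D = 11; LS_B = 11−3 = 8
LF_A = min(LS_B=8, LS_C=2) = 2; LS_A = 2−2 = 0
Slack_B = LS_B − ES_B = 8 − 2 = 6

6 days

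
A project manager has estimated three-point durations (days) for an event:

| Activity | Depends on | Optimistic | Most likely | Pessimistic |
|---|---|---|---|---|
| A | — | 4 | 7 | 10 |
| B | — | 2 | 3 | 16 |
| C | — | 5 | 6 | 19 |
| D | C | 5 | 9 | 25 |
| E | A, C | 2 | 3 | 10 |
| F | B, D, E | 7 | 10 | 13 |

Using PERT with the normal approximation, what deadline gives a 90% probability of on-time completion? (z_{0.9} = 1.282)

te_A = (4 + 4·7 + 10)/6 = 42/6 = 7; σ²_A = ((10−4)/6)² = 1.000
te_B = (2 + 4·3 + 16)/6 = 30/6 = 5; σ²_B = ((16−2)/6)² = 5.444
te_C = (5 + 4·6 + 19)/6 = 48/6 = 8; σ²_C = ((19−5)/6)² = 5.444
te_D = (5 + 4·9 + 25)/6 = 66/6 = 11; σ²_D = ((25−5)/6)² = 11.111
te_E = (2 + 4·3 + 10)/6 = 24/6 = 4; σ²_E = ((10−2)/6)² = 1.778
te_F = (7 + 4·10 + 13)/6 = 60/6 = 10; σ²_F = ((13−7)/6)² = 1.000

Forward pass:
ES_A = 0; EF_A = 7
ES_B = 0; EF_B = 5
ES_C = 0; EF_C = 8
ES_D = 8; EF_D = 8+11 = 19
ES_E = max(EF_A=7, EF_C=8) = 8; EF_E = 8+4 = 12
ES_F = max(EF_B=5, EF_D=19, EF_E=12) = 19; EF_F = 19+10 = 29
Expected project duration μ = 29 days. Critical path: C → D → F.

Variance along critical path = 5.444 + 11.111 + 1.000 = 17.556; σ = 4.190 days.
D = μ + z·σ = 29 + 1.282·4.190 = 34.4 days

34.4 days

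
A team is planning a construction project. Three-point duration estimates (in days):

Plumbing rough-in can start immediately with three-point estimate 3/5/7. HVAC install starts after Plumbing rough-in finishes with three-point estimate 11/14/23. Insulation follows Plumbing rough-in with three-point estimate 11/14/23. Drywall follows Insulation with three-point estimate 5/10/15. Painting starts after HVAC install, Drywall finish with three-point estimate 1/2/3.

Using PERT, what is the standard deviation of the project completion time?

te_Plumbing rough-in = (3 + 4·5 + 7)/6 = 30/6 = 5; σ²_Plumbing rough-in = ((7−3)/6)² = 0.444
te_HVAC install = (11 + 4·14 + 23)/6 = 90/6 = 15; σ²_HVAC install = ((23−11)/6)² = 4.000
te_Insulation = (11 + 4·14 + 23)/6 = 90/6 = 15; σ²_Insulation = ((23−11)/6)² = 4.000
te_Drywall = (5 + 4·10 + 15)/6 = 60/6 = 10; σ²_Drywall = ((15−5)/6)² = 2.778
te_Painting = (1 + 4·2 + 3)/6 = 12/6 = 2; σ²_Painting = ((3−1)/6)² = 0.111

Forward pass:
ES_Plumbing rough-in = 0; EF_Plumbing rough-in = 5
ES_HVAC install = 5; EF_HVAC install = 5+15 = 20
ES_Insulation = 5; EF_Insulation = 5+15 = 20
ES_Drywall = 20; EF_Drywall = 20+10 = 30
ES_Painting = max(EF_HVAC install=20, EF_Drywall=30) = 30; EF_Painting = 30+2 = 32
Expected project duration μ = 32 days. Critical path: Plumbing rough-in → Insulation → Drywall → Painting.

Variance along critical path = 0.444 + 4.000 + 2.778 + 0.111 = 7.333
σ = √7.333 = 2.708 days

2.71 days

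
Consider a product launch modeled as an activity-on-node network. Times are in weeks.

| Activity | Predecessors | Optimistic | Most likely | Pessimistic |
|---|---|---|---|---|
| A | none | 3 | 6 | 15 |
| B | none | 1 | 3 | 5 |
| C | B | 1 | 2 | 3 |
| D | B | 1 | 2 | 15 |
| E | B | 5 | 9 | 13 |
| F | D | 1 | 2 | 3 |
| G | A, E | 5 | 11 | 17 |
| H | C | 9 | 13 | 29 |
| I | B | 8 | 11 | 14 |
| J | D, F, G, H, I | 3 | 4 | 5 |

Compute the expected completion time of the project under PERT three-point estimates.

27 weeks

te_A = (3 + 4·6 + 15)/6 = 42/6 = 7
te_B = (1 + 4·3 + 5)/6 = 18/6 = 3
te_C = (1 + 4·2 + 3)/6 = 12/6 = 2
te_D = (1 + 4·2 + 15)/6 = 24/6 = 4
te_E = (5 + 4·9 + 13)/6 = 54/6 = 9
te_F = (1 + 4·2 + 3)/6 = 12/6 = 2
te_G = (5 + 4·11 + 17)/6 = 66/6 = 11
te_H = (9 + 4·13 + 29)/6 = 90/6 = 15
te_I = (8 + 4·11 + 14)/6 = 66/6 = 11
te_J = (3 + 4·4 + 5)/6 = 24/6 = 4

Forward pass:
ES_A = 0; EF_A = 7
ES_B = 0; EF_B = 3
ES_C = 3; EF_C = 3+2 = 5
ES_D = 3; EF_D = 3+4 = 7
ES_E = 3; EF_E = 3+9 = 12
ES_F = 7; EF_F = 7+2 = 9
ES_G = max(EF_A=7, EF_E=12) = 12; EF_G = 12+11 = 23
ES_H = 5; EF_H = 5+15 = 20
ES_I = 3; EF_I = 3+11 = 14
ES_J = max(EF_D=7, EF_F=9, EF_G=23, EF_H=20, EF_I=14) = 23; EF_J = 23+4 = 27
Expected project duration μ = 27 weeks. Critical path: B → E → G → J.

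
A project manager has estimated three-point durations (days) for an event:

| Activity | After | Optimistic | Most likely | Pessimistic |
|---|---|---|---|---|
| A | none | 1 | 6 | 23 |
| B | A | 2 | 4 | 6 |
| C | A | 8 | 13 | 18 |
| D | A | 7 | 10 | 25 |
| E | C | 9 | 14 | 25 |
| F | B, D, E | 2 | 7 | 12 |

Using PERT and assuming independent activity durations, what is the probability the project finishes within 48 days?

0.836

te_A = (1 + 4·6 + 23)/6 = 48/6 = 8; σ²_A = ((23−1)/6)² = 13.444
te_B = (2 + 4·4 + 6)/6 = 24/6 = 4; σ²_B = ((6−2)/6)² = 0.444
te_C = (8 + 4·13 + 18)/6 = 78/6 = 13; σ²_C = ((18−8)/6)² = 2.778
te_D = (7 + 4·10 + 25)/6 = 72/6 = 12; σ²_D = ((25−7)/6)² = 9.000
te_E = (9 + 4·14 + 25)/6 = 90/6 = 15; σ²_E = ((25−9)/6)² = 7.111
te_F = (2 + 4·7 + 12)/6 = 42/6 = 7; σ²_F = ((12−2)/6)² = 2.778

Forward pass:
ES_A = 0; EF_A = 8
ES_B = 8; EF_B = 8+4 = 12
ES_C = 8; EF_C = 8+13 = 21
ES_D = 8; EF_D = 8+12 = 20
ES_E = 21; EF_E = 21+15 = 36
ES_F = max(EF_B=12, EF_D=20, EF_E=36) = 36; EF_F = 36+7 = 43
Expected project duration μ = 43 days. Critical path: A → C → E → F.

Variance along critical path = 13.444 + 2.778 + 7.111 + 2.778 = 26.111; σ = √26.111 = 5.110 days.
Z = (48 − 43) / 5.110 = 0.978
P(T ≤ 48) = Φ(0.978) ≈ 0.836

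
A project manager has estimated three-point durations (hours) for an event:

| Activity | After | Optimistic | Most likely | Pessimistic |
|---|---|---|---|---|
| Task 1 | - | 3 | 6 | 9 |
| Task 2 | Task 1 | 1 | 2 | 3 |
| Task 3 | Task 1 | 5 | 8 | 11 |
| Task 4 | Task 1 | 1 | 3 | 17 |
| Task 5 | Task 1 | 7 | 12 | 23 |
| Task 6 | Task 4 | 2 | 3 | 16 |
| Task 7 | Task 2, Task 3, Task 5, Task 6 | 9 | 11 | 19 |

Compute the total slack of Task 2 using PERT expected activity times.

11 hours

te_Task 1 = (3 + 4·6 + 9)/6 = 36/6 = 6
te_Task 2 = (1 + 4·2 + 3)/6 = 12/6 = 2
te_Task 3 = (5 + 4·8 + 11)/6 = 48/6 = 8
te_Task 4 = (1 + 4·3 + 17)/6 = 30/6 = 5
te_Task 5 = (7 + 4·12 + 23)/6 = 78/6 = 13
te_Task 6 = (2 + 4·3 + 16)/6 = 30/6 = 5
te_Task 7 = (9 + 4·11 + 19)/6 = 72/6 = 12

Forward pass:
ES_Task 1 = 0; EF_Task 1 = 6
ES_Task 2 = 6; EF_Task 2 = 6+2 = 8
ES_Task 3 = 6; EF_Task 3 = 6+8 = 14
ES_Task 4 = 6; EF_Task 4 = 6+5 = 11
ES_Task 5 = 6; EF_Task 5 = 6+13 = 19
ES_Task 6 = 11; EF_Task 6 = 11+5 = 16
ES_Task 7 = max(EF_Task 2=8, EF_Task 3=14, EF_Task 5=19, EF_Task 6=16) = 19; EF_Task 7 = 19+12 = 31
Expected project duration μ = 31 hours. Critical path: Task 1 → Task 5 → Task 7.

Backward pass:
LF_Task 7 = 31; LS_Task 7 = 31−12 = 19
LF_Task 6 = LS_Task 7 = 19; LS_Task 6 = 19−5 = 14
LF_Task 5 = LS_Task 7 = 19; LS_Task 5 = 19−13 = 6
LF_Task 4 = LS_Task 6 = 14; LS_Task 4 = 14−5 = 9
LF_Task 3 = LS_Task 7 = 19; LS_Task 3 = 19−8 = 11
LF_Task 2 = LS_Task 7 = 19; LS_Task 2 = 19−2 = 17
LF_Task 1 = min(LS_Task 2=17, LS_Task 3=11, LS_Task 4=9, LS_Task 5=6) = 6; LS_Task 1 = 6−6 = 0
Slack_Task 2 = LS_Task 2 − ES_Task 2 = 17 − 6 = 11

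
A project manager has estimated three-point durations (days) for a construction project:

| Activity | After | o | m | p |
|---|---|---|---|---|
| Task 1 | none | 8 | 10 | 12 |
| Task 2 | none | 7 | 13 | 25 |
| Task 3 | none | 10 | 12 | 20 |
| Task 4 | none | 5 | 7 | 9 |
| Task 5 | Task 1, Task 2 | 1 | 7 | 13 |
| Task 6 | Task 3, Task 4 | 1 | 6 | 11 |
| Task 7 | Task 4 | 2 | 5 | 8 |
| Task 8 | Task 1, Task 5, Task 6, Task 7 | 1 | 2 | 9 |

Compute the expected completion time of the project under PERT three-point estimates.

24 days

te_Task 1 = (8 + 4·10 + 12)/6 = 60/6 = 10
te_Task 2 = (7 + 4·13 + 25)/6 = 84/6 = 14
te_Task 3 = (10 + 4·12 + 20)/6 = 78/6 = 13
te_Task 4 = (5 + 4·7 + 9)/6 = 42/6 = 7
te_Task 5 = (1 + 4·7 + 13)/6 = 42/6 = 7
te_Task 6 = (1 + 4·6 + 11)/6 = 36/6 = 6
te_Task 7 = (2 + 4·5 + 8)/6 = 30/6 = 5
te_Task 8 = (1 + 4·2 + 9)/6 = 18/6 = 3

Forward pass:
ES_Task 1 = 0; EF_Task 1 = 10
ES_Task 2 = 0; EF_Task 2 = 14
ES_Task 3 = 0; EF_Task 3 = 13
ES_Task 4 = 0; EF_Task 4 = 7
ES_Task 5 = max(EF_Task 1=10, EF_Task 2=14) = 14; EF_Task 5 = 14+7 = 21
ES_Task 6 = max(EF_Task 3=13, EF_Task 4=7) = 13; EF_Task 6 = 13+6 = 19
ES_Task 7 = 7; EF_Task 7 = 7+5 = 12
ES_Task 8 = max(EF_Task 1=10, EF_Task 5=21, EF_Task 6=19, EF_Task 7=12) = 21; EF_Task 8 = 21+3 = 24
Expected project duration μ = 24 days. Critical path: Task 2 → Task 5 → Task 8.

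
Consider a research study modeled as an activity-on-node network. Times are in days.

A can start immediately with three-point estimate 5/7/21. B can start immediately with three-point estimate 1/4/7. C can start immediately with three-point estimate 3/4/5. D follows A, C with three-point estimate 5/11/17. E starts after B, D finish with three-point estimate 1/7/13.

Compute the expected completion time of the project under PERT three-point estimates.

27 days

te_A = (5 + 4·7 + 21)/6 = 54/6 = 9
te_B = (1 + 4·4 + 7)/6 = 24/6 = 4
te_C = (3 + 4·4 + 5)/6 = 24/6 = 4
te_D = (5 + 4·11 + 17)/6 = 66/6 = 11
te_E = (1 + 4·7 + 13)/6 = 42/6 = 7

Forward pass:
ES_A = 0; EF_A = 9
ES_B = 0; EF_B = 4
ES_C = 0; EF_C = 4
ES_D = max(EF_A=9, EF_C=4) = 9; EF_D = 9+11 = 20
ES_E = max(EF_B=4, EF_D=20) = 20; EF_E = 20+7 = 27
Expected project duration μ = 27 days. Critical path: A → D → E.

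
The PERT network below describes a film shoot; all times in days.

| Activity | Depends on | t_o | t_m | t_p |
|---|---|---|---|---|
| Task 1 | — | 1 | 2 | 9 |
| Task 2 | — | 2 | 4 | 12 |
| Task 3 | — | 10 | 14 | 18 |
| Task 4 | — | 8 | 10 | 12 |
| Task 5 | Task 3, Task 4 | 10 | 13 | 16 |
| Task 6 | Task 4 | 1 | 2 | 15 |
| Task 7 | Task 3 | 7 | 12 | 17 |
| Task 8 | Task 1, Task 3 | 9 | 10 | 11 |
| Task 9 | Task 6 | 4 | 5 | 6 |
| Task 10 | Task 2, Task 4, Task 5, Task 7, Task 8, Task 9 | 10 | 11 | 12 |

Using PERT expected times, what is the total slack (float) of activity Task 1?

te_Task 1 = (1 + 4·2 + 9)/6 = 18/6 = 3
te_Task 2 = (2 + 4·4 + 12)/6 = 30/6 = 5
te_Task 3 = (10 + 4·14 + 18)/6 = 84/6 = 14
te_Task 4 = (8 + 4·10 + 12)/6 = 60/6 = 10
te_Task 5 = (10 + 4·13 + 16)/6 = 78/6 = 13
te_Task 6 = (1 + 4·2 + 15)/6 = 24/6 = 4
te_Task 7 = (7 + 4·12 + 17)/6 = 72/6 = 12
te_Task 8 = (9 + 4·10 + 11)/6 = 60/6 = 10
te_Task 9 = (4 + 4·5 + 6)/6 = 30/6 = 5
te_Task 10 = (10 + 4·11 + 12)/6 = 66/6 = 11

Forward pass:
ES_Task 1 = 0; EF_Task 1 = 3
ES_Task 2 = 0; EF_Task 2 = 5
ES_Task 3 = 0; EF_Task 3 = 14
ES_Task 4 = 0; EF_Task 4 = 10
ES_Task 5 = max(EF_Task 3=14, EF_Task 4=10) = 14; EF_Task 5 = 14+13 = 27
ES_Task 6 = 10; EF_Task 6 = 10+4 = 14
ES_Task 7 = 14; EF_Task 7 = 14+12 = 26
ES_Task 8 = max(EF_Task 1=3, EF_Task 3=14) = 14; EF_Task 8 = 14+10 = 24
ES_Task 9 = 14; EF_Task 9 = 14+5 = 19
ES_Task 10 = max(EF_Task 2=5, EF_Task 4=10, EF_Task 5=27, EF_Task 7=26, EF_Task 8=24, EF_Task 9=19) = 27; EF_Task 10 = 27+11 = 38
Expected project duration μ = 38 days. Critical path: Task 3 → Task 5 → Task 10.

Backward pass:
LF_Task 10 = 38; LS_Task 10 = 38−11 = 27
LF_Task 9 = LS_Task 10 = 27; LS_Task 9 = 27−5 = 22
LF_Task 8 = LS_Task 10 = 27; LS_Task 8 = 27−10 = 17
LF_Task 7 = LS_Task 10 = 27; LS_Task 7 = 27−12 = 15
LF_Task 6 = LS_Task 9 = 22; LS_Task 6 = 22−4 = 18
LF_Task 5 = LS_Task 10 = 27; LS_Task 5 = 27−13 = 14
LF_Task 4 = min(LS_Task 5=14, LS_Task 6=18, LS_Task 10=27) = 14; LS_Task 4 = 14−10 = 4
LF_Task 3 = min(LS_Task 5=14, LS_Task 7=15, LS_Task 8=17) = 14; LS_Task 3 = 14−14 = 0
LF_Task 2 = LS_Task 10 = 27; LS_Task 2 = 27−5 = 22
LF_Task 1 = LS_Task 8 = 17; LS_Task 1 = 17−3 = 14
Slack_Task 1 = LS_Task 1 − ES_Task 1 = 14 − 0 = 14

14 days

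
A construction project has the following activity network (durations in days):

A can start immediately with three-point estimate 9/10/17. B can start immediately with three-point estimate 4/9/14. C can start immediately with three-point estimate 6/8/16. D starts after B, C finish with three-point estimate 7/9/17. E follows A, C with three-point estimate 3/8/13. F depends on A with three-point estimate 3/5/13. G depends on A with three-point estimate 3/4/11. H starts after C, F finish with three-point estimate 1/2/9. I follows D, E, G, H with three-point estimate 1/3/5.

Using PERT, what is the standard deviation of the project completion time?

te_A = (9 + 4·10 + 17)/6 = 66/6 = 11; σ²_A = ((17−9)/6)² = 1.778
te_B = (4 + 4·9 + 14)/6 = 54/6 = 9; σ²_B = ((14−4)/6)² = 2.778
te_C = (6 + 4·8 + 16)/6 = 54/6 = 9; σ²_C = ((16−6)/6)² = 2.778
te_D = (7 + 4·9 + 17)/6 = 60/6 = 10; σ²_D = ((17−7)/6)² = 2.778
te_E = (3 + 4·8 + 13)/6 = 48/6 = 8; σ²_E = ((13−3)/6)² = 2.778
te_F = (3 + 4·5 + 13)/6 = 36/6 = 6; σ²_F = ((13−3)/6)² = 2.778
te_G = (3 + 4·4 + 11)/6 = 30/6 = 5; σ²_G = ((11−3)/6)² = 1.778
te_H = (1 + 4·2 + 9)/6 = 18/6 = 3; σ²_H = ((9−1)/6)² = 1.778
te_I = (1 + 4·3 + 5)/6 = 18/6 = 3; σ²_I = ((5−1)/6)² = 0.444

Forward pass:
ES_A = 0; EF_A = 11
ES_B = 0; EF_B = 9
ES_C = 0; EF_C = 9
ES_D = max(EF_B=9, EF_C=9) = 9; EF_D = 9+10 = 19
ES_E = max(EF_A=11, EF_C=9) = 11; EF_E = 11+8 = 19
ES_F = 11; EF_F = 11+6 = 17
ES_G = 11; EF_G = 11+5 = 16
ES_H = max(EF_C=9, EF_F=17) = 17; EF_H = 17+3 = 20
ES_I = max(EF_D=19, EF_E=19, EF_G=16, EF_H=20) = 20; EF_I = 20+3 = 23
Expected project duration μ = 23 days. Critical path: A → F → H → I.

Variance along critical path = 1.778 + 2.778 + 1.778 + 0.444 = 6.778
σ = √6.778 = 2.603 days

2.60 days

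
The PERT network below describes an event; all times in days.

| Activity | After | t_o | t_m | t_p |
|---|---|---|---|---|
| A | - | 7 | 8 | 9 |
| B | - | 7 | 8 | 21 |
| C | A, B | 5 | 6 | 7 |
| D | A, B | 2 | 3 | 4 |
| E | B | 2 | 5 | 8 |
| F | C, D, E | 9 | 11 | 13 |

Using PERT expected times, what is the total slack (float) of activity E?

te_A = (7 + 4·8 + 9)/6 = 48/6 = 8
te_B = (7 + 4·8 + 21)/6 = 60/6 = 10
te_C = (5 + 4·6 + 7)/6 = 36/6 = 6
te_D = (2 + 4·3 + 4)/6 = 18/6 = 3
te_E = (2 + 4·5 + 8)/6 = 30/6 = 5
te_F = (9 + 4·11 + 13)/6 = 66/6 = 11

Forward pass:
ES_A = 0; EF_A = 8
ES_B = 0; EF_B = 10
ES_C = max(EF_A=8, EF_B=10) = 10; EF_C = 10+6 = 16
ES_D = max(EF_A=8, EF_B=10) = 10; EF_D = 10+3 = 13
ES_E = 10; EF_E = 10+5 = 15
ES_F = max(EF_C=16, EF_D=13, EF_E=15) = 16; EF_F = 16+11 = 27
Expected project duration μ = 27 days. Critical path: B → C → F.

Backward pass:
LF_F = 27; LS_F = 27−11 = 16
LF_E = LS_F = 16; LS_E = 16−5 = 11
LF_D = LS_F = 16; LS_D = 16−3 = 13
LF_C = LS_F = 16; LS_C = 16−6 = 10
LF_B = min(LS_C=10, LS_D=13, LS_E=11) = 10; LS_B = 10−10 = 0
LF_A = min(LS_C=10, LS_D=13) = 10; LS_A = 10−8 = 2
Slack_E = LS_E − ES_E = 11 − 10 = 1

1 days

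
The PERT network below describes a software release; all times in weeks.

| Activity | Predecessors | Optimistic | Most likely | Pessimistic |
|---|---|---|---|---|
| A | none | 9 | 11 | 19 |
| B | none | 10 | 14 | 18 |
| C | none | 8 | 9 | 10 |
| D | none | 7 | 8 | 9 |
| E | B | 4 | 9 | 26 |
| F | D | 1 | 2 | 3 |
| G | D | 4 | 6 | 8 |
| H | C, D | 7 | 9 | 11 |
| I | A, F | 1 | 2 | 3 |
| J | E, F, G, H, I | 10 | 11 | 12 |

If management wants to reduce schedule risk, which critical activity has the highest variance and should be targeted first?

te_A = (9 + 4·11 + 19)/6 = 72/6 = 12; σ²_A = ((19−9)/6)² = 2.778
te_B = (10 + 4·14 + 18)/6 = 84/6 = 14; σ²_B = ((18−10)/6)² = 1.778
te_C = (8 + 4·9 + 10)/6 = 54/6 = 9; σ²_C = ((10−8)/6)² = 0.111
te_D = (7 + 4·8 + 9)/6 = 48/6 = 8; σ²_D = ((9−7)/6)² = 0.111
te_E = (4 + 4·9 + 26)/6 = 66/6 = 11; σ²_E = ((26−4)/6)² = 13.444
te_F = (1 + 4·2 + 3)/6 = 12/6 = 2; σ²_F = ((3−1)/6)² = 0.111
te_G = (4 + 4·6 + 8)/6 = 36/6 = 6; σ²_G = ((8−4)/6)² = 0.444
te_H = (7 + 4·9 + 11)/6 = 54/6 = 9; σ²_H = ((11−7)/6)² = 0.444
te_I = (1 + 4·2 + 3)/6 = 12/6 = 2; σ²_I = ((3−1)/6)² = 0.111
te_J = (10 + 4·11 + 12)/6 = 66/6 = 11; σ²_J = ((12−10)/6)² = 0.111

Forward pass:
ES_A = 0; EF_A = 12
ES_B = 0; EF_B = 14
ES_C = 0; EF_C = 9
ES_D = 0; EF_D = 8
ES_E = 14; EF_E = 14+11 = 25
ES_F = 8; EF_F = 8+2 = 10
ES_G = 8; EF_G = 8+6 = 14
ES_H = max(EF_C=9, EF_D=8) = 9; EF_H = 9+9 = 18
ES_I = max(EF_A=12, EF_F=10) = 12; EF_I = 12+2 = 14
ES_J = max(EF_E=25, EF_F=10, EF_G=14, EF_H=18, EF_I=14) = 25; EF_J = 25+11 = 36
Expected project duration μ = 36 weeks. Critical path: B → E → J.

Variances on critical path: σ²_B=1.778, σ²_E=13.444, σ²_J=0.111.
Largest is σ²_E = 13.444.

E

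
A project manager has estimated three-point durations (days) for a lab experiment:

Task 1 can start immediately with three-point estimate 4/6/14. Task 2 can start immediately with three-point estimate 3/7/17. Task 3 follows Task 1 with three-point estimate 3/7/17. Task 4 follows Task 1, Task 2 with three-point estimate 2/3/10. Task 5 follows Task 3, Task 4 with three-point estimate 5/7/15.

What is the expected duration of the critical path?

te_Task 1 = (4 + 4·6 + 14)/6 = 42/6 = 7
te_Task 2 = (3 + 4·7 + 17)/6 = 48/6 = 8
te_Task 3 = (3 + 4·7 + 17)/6 = 48/6 = 8
te_Task 4 = (2 + 4·3 + 10)/6 = 24/6 = 4
te_Task 5 = (5 + 4·7 + 15)/6 = 48/6 = 8

Forward pass:
ES_Task 1 = 0; EF_Task 1 = 7
ES_Task 2 = 0; EF_Task 2 = 8
ES_Task 3 = 7; EF_Task 3 = 7+8 = 15
ES_Task 4 = max(EF_Task 1=7, EF_Task 2=8) = 8; EF_Task 4 = 8+4 = 12
ES_Task 5 = max(EF_Task 3=15, EF_Task 4=12) = 15; EF_Task 5 = 15+8 = 23
Expected project duration μ = 23 days. Critical path: Task 1 → Task 3 → Task 5.

23 days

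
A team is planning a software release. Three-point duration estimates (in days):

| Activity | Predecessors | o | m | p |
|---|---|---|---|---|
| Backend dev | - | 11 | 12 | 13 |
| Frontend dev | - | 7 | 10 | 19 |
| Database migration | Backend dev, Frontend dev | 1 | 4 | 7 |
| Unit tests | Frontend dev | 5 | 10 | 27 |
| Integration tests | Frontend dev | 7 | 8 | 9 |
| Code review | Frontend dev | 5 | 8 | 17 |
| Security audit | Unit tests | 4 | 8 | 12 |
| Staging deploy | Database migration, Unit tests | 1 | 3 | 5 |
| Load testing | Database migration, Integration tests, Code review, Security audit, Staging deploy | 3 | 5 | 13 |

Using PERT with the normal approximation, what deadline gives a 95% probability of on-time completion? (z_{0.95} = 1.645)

44.7 days

te_Backend dev = (11 + 4·12 + 13)/6 = 72/6 = 12; σ²_Backend dev = ((13−11)/6)² = 0.111
te_Frontend dev = (7 + 4·10 + 19)/6 = 66/6 = 11; σ²_Frontend dev = ((19−7)/6)² = 4.000
te_Database migration = (1 + 4·4 + 7)/6 = 24/6 = 4; σ²_Database migration = ((7−1)/6)² = 1.000
te_Unit tests = (5 + 4·10 + 27)/6 = 72/6 = 12; σ²_Unit tests = ((27−5)/6)² = 13.444
te_Integration tests = (7 + 4·8 + 9)/6 = 48/6 = 8; σ²_Integration tests = ((9−7)/6)² = 0.111
te_Code review = (5 + 4·8 + 17)/6 = 54/6 = 9; σ²_Code review = ((17−5)/6)² = 4.000
te_Security audit = (4 + 4·8 + 12)/6 = 48/6 = 8; σ²_Security audit = ((12−4)/6)² = 1.778
te_Staging deploy = (1 + 4·3 + 5)/6 = 18/6 = 3; σ²_Staging deploy = ((5−1)/6)² = 0.444
te_Load testing = (3 + 4·5 + 13)/6 = 36/6 = 6; σ²_Load testing = ((13−3)/6)² = 2.778

Forward pass:
ES_Backend dev = 0; EF_Backend dev = 12
ES_Frontend dev = 0; EF_Frontend dev = 11
ES_Database migration = max(EF_Backend dev=12, EF_Frontend dev=11) = 12; EF_Database migration = 12+4 = 16
ES_Unit tests = 11; EF_Unit tests = 11+12 = 23
ES_Integration tests = 11; EF_Integration tests = 11+8 = 19
ES_Code review = 11; EF_Code review = 11+9 = 20
ES_Security audit = 23; EF_Security audit = 23+8 = 31
ES_Staging deploy = max(EF_Database migration=16, EF_Unit tests=23) = 23; EF_Staging deploy = 23+3 = 26
ES_Load testing = max(EF_Database migration=16, EF_Integration tests=19, EF_Code review=20, EF_Security audit=31, EF_Staging deploy=26) = 31; EF_Load testing = 31+6 = 37
Expected project duration μ = 37 days. Critical path: Frontend dev → Unit tests → Security audit → Load testing.

Variance along critical path = 4.000 + 13.444 + 1.778 + 2.778 = 22.000; σ = 4.690 days.
D = μ + z·σ = 37 + 1.645·4.690 = 44.7 days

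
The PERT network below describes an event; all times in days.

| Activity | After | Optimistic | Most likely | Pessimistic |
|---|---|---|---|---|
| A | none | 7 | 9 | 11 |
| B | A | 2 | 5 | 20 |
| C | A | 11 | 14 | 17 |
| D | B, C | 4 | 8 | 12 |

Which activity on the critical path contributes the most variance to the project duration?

D

te_A = (7 + 4·9 + 11)/6 = 54/6 = 9; σ²_A = ((11−7)/6)² = 0.444
te_B = (2 + 4·5 + 20)/6 = 42/6 = 7; σ²_B = ((20−2)/6)² = 9.000
te_C = (11 + 4·14 + 17)/6 = 84/6 = 14; σ²_C = ((17−11)/6)² = 1.000
te_D = (4 + 4·8 + 12)/6 = 48/6 = 8; σ²_D = ((12−4)/6)² = 1.778

Forward pass:
ES_A = 0; EF_A = 9
ES_B = 9; EF_B = 9+7 = 16
ES_C = 9; EF_C = 9+14 = 23
ES_D = max(EF_B=16, EF_C=23) = 23; EF_D = 23+8 = 31
Expected project duration μ = 31 days. Critical path: A → C → D.

Variances on critical path: σ²_A=0.444, σ²_C=1.000, σ²_D=1.778.
Largest is σ²_D = 1.778.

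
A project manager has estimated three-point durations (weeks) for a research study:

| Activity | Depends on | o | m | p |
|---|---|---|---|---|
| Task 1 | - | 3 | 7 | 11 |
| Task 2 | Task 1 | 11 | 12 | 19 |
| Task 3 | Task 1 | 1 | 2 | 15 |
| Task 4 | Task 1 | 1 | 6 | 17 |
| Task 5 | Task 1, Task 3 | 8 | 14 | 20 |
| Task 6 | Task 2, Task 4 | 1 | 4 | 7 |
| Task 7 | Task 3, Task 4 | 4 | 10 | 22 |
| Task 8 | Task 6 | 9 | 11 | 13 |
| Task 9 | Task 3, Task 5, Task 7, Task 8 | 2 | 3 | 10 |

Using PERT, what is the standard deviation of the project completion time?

te_Task 1 = (3 + 4·7 + 11)/6 = 42/6 = 7; σ²_Task 1 = ((11−3)/6)² = 1.778
te_Task 2 = (11 + 4·12 + 19)/6 = 78/6 = 13; σ²_Task 2 = ((19−11)/6)² = 1.778
te_Task 3 = (1 + 4·2 + 15)/6 = 24/6 = 4; σ²_Task 3 = ((15−1)/6)² = 5.444
te_Task 4 = (1 + 4·6 + 17)/6 = 42/6 = 7; σ²_Task 4 = ((17−1)/6)² = 7.111
te_Task 5 = (8 + 4·14 + 20)/6 = 84/6 = 14; σ²_Task 5 = ((20−8)/6)² = 4.000
te_Task 6 = (1 + 4·4 + 7)/6 = 24/6 = 4; σ²_Task 6 = ((7−1)/6)² = 1.000
te_Task 7 = (4 + 4·10 + 22)/6 = 66/6 = 11; σ²_Task 7 = ((22−4)/6)² = 9.000
te_Task 8 = (9 + 4·11 + 13)/6 = 66/6 = 11; σ²_Task 8 = ((13−9)/6)² = 0.444
te_Task 9 = (2 + 4·3 + 10)/6 = 24/6 = 4; σ²_Task 9 = ((10−2)/6)² = 1.778

Forward pass:
ES_Task 1 = 0; EF_Task 1 = 7
ES_Task 2 = 7; EF_Task 2 = 7+13 = 20
ES_Task 3 = 7; EF_Task 3 = 7+4 = 11
ES_Task 4 = 7; EF_Task 4 = 7+7 = 14
ES_Task 5 = max(EF_Task 1=7, EF_Task 3=11) = 11; EF_Task 5 = 11+14 = 25
ES_Task 6 = max(EF_Task 2=20, EF_Task 4=14) = 20; EF_Task 6 = 20+4 = 24
ES_Task 7 = max(EF_Task 3=11, EF_Task 4=14) = 14; EF_Task 7 = 14+11 = 25
ES_Task 8 = 24; EF_Task 8 = 24+11 = 35
ES_Task 9 = max(EF_Task 3=11, EF_Task 5=25, EF_Task 7=25, EF_Task 8=35) = 35; EF_Task 9 = 35+4 = 39
Expected project duration μ = 39 weeks. Critical path: Task 1 → Task 2 → Task 6 → Task 8 → Task 9.

Variance along critical path = 1.778 + 1.778 + 1.000 + 0.444 + 1.778 = 6.778
σ = √6.778 = 2.603 weeks

2.60 weeks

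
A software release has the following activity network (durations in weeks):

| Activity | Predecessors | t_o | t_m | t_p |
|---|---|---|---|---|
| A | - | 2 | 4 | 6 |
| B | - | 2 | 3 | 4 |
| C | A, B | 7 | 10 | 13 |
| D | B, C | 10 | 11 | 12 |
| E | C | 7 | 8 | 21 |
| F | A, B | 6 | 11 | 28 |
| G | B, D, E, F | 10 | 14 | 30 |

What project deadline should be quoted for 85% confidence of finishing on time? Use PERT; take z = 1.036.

44.7 weeks

te_A = (2 + 4·4 + 6)/6 = 24/6 = 4; σ²_A = ((6−2)/6)² = 0.444
te_B = (2 + 4·3 + 4)/6 = 18/6 = 3; σ²_B = ((4−2)/6)² = 0.111
te_C = (7 + 4·10 + 13)/6 = 60/6 = 10; σ²_C = ((13−7)/6)² = 1.000
te_D = (10 + 4·11 + 12)/6 = 66/6 = 11; σ²_D = ((12−10)/6)² = 0.111
te_E = (7 + 4·8 + 21)/6 = 60/6 = 10; σ²_E = ((21−7)/6)² = 5.444
te_F = (6 + 4·11 + 28)/6 = 78/6 = 13; σ²_F = ((28−6)/6)² = 13.444
te_G = (10 + 4·14 + 30)/6 = 96/6 = 16; σ²_G = ((30−10)/6)² = 11.111

Forward pass:
ES_A = 0; EF_A = 4
ES_B = 0; EF_B = 3
ES_C = max(EF_A=4, EF_B=3) = 4; EF_C = 4+10 = 14
ES_D = max(EF_B=3, EF_C=14) = 14; EF_D = 14+11 = 25
ES_E = 14; EF_E = 14+10 = 24
ES_F = max(EF_A=4, EF_B=3) = 4; EF_F = 4+13 = 17
ES_G = max(EF_B=3, EF_D=25, EF_E=24, EF_F=17) = 25; EF_G = 25+16 = 41
Expected project duration μ = 41 weeks. Critical path: A → C → D → G.

Variance along critical path = 0.444 + 1.000 + 0.111 + 11.111 = 12.667; σ = 3.559 weeks.
D = μ + z·σ = 41 + 1.036·3.559 = 44.7 weeks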